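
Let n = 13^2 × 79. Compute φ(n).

12168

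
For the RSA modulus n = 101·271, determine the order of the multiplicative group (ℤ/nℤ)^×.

27000

φ(27371) = 27371 · (1 − 1/101) · (1 − 1/271)
       = 27371 · 27000/27371 = 27000.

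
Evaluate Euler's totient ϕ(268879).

Factor 268879: 268879 = 13**2 × 37 × 43.
φ(13^2) = 13^1·(13−1) = 13·12 = 156.
φ(37) = 37 − 1 = 36.
φ(43) = 43 − 1 = 42.
φ(268879) = 156 × 36 × 42 = 235872.

235872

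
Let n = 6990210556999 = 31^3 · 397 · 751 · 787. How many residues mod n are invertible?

φ(31^3) = 31^2·(31−1) = 961·30 = 28830.
φ(397) = 397 − 1 = 396.
φ(751) = 751 − 1 = 750.
φ(787) = 787 − 1 = 786.
φ(6990210556999) = 28830 × 396 × 750 × 786 = 6730132860000.

6730132860000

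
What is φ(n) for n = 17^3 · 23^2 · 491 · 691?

791067446400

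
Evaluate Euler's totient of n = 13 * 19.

216

φ(13) = 13 − 1 = 12.
φ(19) = 19 − 1 = 18.
φ(247) = 12 × 18 = 216.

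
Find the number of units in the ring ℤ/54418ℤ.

20592

54418 = 2 · 7 · 13^2 · 23.
φ(54418) = 54418 · (1 − 1/2) · (1 − 1/7) · (1 − 1/13) · (1 − 1/23)
       = 54418 · 1584/4186 = 20592.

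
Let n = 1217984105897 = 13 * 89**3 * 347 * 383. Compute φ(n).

1105562739072

φ(13) = 13 − 1 = 12.
φ(89^3) = 89^3 − 89^2 = 704969 − 7921 = 697048.
φ(347) = 347 − 1 = 346.
φ(383) = 383 − 1 = 382.
Multiply: 12 · 697048 · 346 · 382 = 1105562739072.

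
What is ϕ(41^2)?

1640

φ(41^2) = 41^1·(41−1) = 41·40 = 1640.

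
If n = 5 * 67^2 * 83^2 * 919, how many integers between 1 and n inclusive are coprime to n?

110512996704

φ(142099092995) = 142099092995 · (1 − 1/5) · (1 − 1/67) · (1 − 1/83) · (1 − 1/919)
       = 142099092995 · 19872864/25552795 = 110512996704.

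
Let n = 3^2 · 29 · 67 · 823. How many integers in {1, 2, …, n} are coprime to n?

9114336

φ(3^2) = 3^1·(3−1) = 3·2 = 6.
φ(29) = 29 − 1 = 28.
φ(67) = 67 − 1 = 66.
φ(823) = 823 − 1 = 822.
Multiply: 6 · 28 · 66 · 822 = 9114336.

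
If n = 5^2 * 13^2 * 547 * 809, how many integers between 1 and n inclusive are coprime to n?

φ(5^2) = 5^2 − 5^1 = 25 − 5 = 20.
φ(13^2) = 13^1·(13−1) = 13·12 = 156.
φ(547) = 547 − 1 = 546.
φ(809) = 809 − 1 = 808.
Multiply: 20 · 156 · 546 · 808 = 1376444160.

1376444160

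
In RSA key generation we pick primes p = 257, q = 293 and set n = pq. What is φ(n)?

74752

For distinct primes, φ(pq) = (p−1)(q−1) = 256 × 292 = 74752.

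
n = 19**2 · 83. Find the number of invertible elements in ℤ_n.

28044

φ(19^2) = 19^1·(19−1) = 19·18 = 342.
φ(83) = 83 − 1 = 82.
Since φ is multiplicative, φ(29963) = 342 · 82 = 28044.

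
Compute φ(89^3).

φ(89^3) = 89^2·(89−1) = 7921·88 = 697048.

697048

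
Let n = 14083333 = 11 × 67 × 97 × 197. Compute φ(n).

12418560

φ(14083333) = 14083333 · (1 − 1/11) · (1 − 1/67) · (1 − 1/97) · (1 − 1/197)
       = 14083333 · 12418560/14083333 = 12418560.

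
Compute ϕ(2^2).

φ(2^2) = 2^1·(2−1) = 2·1 = 2.

2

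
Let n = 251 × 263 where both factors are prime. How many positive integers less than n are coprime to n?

65500

For distinct primes, φ(pq) = (p−1)(q−1) = 250 × 262 = 65500.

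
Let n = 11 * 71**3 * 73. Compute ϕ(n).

254066400

φ(287402533) = 287402533 · (1 − 1/11) · (1 − 1/71) · (1 − 1/73)
       = 287402533 · 50400/57013 = 254066400.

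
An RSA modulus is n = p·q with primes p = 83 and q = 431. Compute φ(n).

φ(n) = (p − 1)(q − 1) = (83−1)(431−1) = 82·430 = 35260.

35260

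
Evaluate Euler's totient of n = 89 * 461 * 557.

22506880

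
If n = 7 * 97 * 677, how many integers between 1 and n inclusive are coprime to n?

389376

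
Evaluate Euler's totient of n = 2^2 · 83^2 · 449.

φ(2^2) = 2^1·(2−1) = 2·1 = 2.
φ(83^2) = 83^2 − 83^1 = 6889 − 83 = 6806.
φ(449) = 449 − 1 = 448.
φ(12372644) = 2 × 6806 × 448 = 6098176.

6098176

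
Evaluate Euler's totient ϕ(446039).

First factor: 446039 = 11 * 23 * 41 * 43.
φ(11) = 11 − 1 = 10.
φ(23) = 23 − 1 = 22.
φ(41) = 41 − 1 = 40.
φ(43) = 43 − 1 = 42.
Multiply: 10 · 22 · 40 · 42 = 369600.

369600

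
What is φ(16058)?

6480

Factor 16058: 16058 = 2 * 7 * 31 * 37.
φ(2) = 2 − 1 = 1.
φ(7) = 7 − 1 = 6.
φ(31) = 31 − 1 = 30.
φ(37) = 37 − 1 = 36.
Multiply: 1 · 6 · 30 · 36 = 6480.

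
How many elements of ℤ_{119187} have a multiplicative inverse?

69120

Factor 119187: 119187 = 3^2 · 17 · 19 · 41.
φ(119187) = 119187 · (1 − 1/3) · (1 − 1/17) · (1 − 1/19) · (1 − 1/41)
       = 119187 · 23040/39729 = 69120.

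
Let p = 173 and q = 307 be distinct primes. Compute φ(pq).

For distinct primes, φ(pq) = (p−1)(q−1) = 172 × 306 = 52632.

52632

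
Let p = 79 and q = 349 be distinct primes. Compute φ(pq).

27144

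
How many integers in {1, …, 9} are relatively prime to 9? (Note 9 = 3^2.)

6

φ(9) = 9 · (1 − 1/3)
       = 9 · 2/3 = 6.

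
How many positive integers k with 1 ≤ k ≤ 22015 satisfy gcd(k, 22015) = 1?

22015 = 5 * 7 * 17 * 37.
φ(22015) = 22015 · (1 − 1/5) · (1 − 1/7) · (1 − 1/17) · (1 − 1/37)
       = 22015 · 13824/22015 = 13824.

13824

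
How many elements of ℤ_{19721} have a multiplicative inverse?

17280

Factor 19721: 19721 = 13 × 37 × 41.
φ(13) = 13 − 1 = 12.
φ(37) = 37 − 1 = 36.
φ(41) = 41 − 1 = 40.
Multiply: 12 · 36 · 40 = 17280.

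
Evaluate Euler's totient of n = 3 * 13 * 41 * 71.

67200

φ(3) = 3 − 1 = 2.
φ(13) = 13 − 1 = 12.
φ(41) = 41 − 1 = 40.
φ(71) = 71 − 1 = 70.
φ(113529) = 2 × 12 × 40 × 70 = 67200.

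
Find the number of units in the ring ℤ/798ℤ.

216

Factor 798: 798 = 2 × 3 × 7 × 19.
φ(2) = 2 − 1 = 1.
φ(3) = 3 − 1 = 2.
φ(7) = 7 − 1 = 6.
φ(19) = 19 − 1 = 18.
Since φ is multiplicative, φ(798) = 1 · 2 · 6 · 18 = 216.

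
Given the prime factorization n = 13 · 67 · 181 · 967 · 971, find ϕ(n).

φ(13) = 13 − 1 = 12.
φ(67) = 67 − 1 = 66.
φ(181) = 181 − 1 = 180.
φ(967) = 967 − 1 = 966.
φ(971) = 971 − 1 = 970.
φ(148027510007) = 12 × 66 × 180 × 966 × 970 = 133581571200.

133581571200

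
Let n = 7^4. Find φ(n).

φ(7^4) = 7^3·(7−1) = 343·6 = 2058.

2058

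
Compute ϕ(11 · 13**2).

φ(11) = 11 − 1 = 10.
φ(13^2) = 13^2 − 13^1 = 169 − 13 = 156.
Since φ is multiplicative, φ(1859) = 10 · 156 = 1560.

1560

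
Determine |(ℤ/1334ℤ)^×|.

Factor 1334: 1334 = 2 × 23 × 29.
φ(2) = 2 − 1 = 1.
φ(23) = 23 − 1 = 22.
φ(29) = 29 − 1 = 28.
Multiply: 1 · 22 · 28 = 616.

616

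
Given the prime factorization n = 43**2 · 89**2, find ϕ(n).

14144592

φ(14645929) = 14645929 · (1 − 1/43) · (1 − 1/89)
       = 14645929 · 3696/3827 = 14144592.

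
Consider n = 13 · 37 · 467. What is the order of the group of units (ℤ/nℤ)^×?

φ(224627) = 224627 · (1 − 1/13) · (1 − 1/37) · (1 − 1/467)
       = 224627 · 201312/224627 = 201312.

201312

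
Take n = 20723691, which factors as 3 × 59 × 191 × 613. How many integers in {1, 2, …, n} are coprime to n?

13488480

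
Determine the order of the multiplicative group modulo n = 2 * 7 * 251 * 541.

φ(2) = 2 − 1 = 1.
φ(7) = 7 − 1 = 6.
φ(251) = 251 − 1 = 250.
φ(541) = 541 − 1 = 540.
Since φ is multiplicative, φ(1901074) = 1 · 6 · 250 · 540 = 810000.

810000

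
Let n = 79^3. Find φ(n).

486798

φ(79^3) = 79^2·(79−1) = 6241·78 = 486798.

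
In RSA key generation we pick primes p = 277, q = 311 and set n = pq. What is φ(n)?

85560

φ(pq) = (p−1)(q−1) = 276 · 310 = 85560.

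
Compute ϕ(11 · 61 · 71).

φ(47641) = 47641 · (1 − 1/11) · (1 − 1/61) · (1 − 1/71)
       = 47641 · 42000/47641 = 42000.

42000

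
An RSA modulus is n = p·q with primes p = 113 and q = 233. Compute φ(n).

25984

φ(113) = 113 − 1 = 112.
φ(233) = 233 − 1 = 232.
φ(26329) = 112 × 232 = 25984.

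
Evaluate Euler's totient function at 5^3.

100

φ(125) = 125 · (1 − 1/5)
       = 125 · 4/5 = 100.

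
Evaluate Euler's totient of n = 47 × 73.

φ(47) = 47 − 1 = 46.
φ(73) = 73 − 1 = 72.
Multiply: 46 · 72 = 3312.

3312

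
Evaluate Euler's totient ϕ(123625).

92400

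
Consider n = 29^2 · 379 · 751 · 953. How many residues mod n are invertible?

219152304000

φ(228122458517) = 228122458517 · (1 − 1/29) · (1 − 1/379) · (1 − 1/751) · (1 − 1/953)
       = 228122458517 · 7556976000/7866291673 = 219152304000.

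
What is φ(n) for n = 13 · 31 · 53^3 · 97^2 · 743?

φ(419435260411297) = 419435260411297 · (1 − 1/13) · (1 − 1/31) · (1 − 1/53) · (1 − 1/97) · (1 − 1/743)
       = 419435260411297 · 1333463040/1539364489 = 363332674897920.

363332674897920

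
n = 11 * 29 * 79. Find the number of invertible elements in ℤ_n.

φ(11) = 11 − 1 = 10.
φ(29) = 29 − 1 = 28.
φ(79) = 79 − 1 = 78.
φ(25201) = 10 × 28 × 78 = 21840.

21840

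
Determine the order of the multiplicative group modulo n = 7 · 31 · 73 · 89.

φ(7) = 7 − 1 = 6.
φ(31) = 31 − 1 = 30.
φ(73) = 73 − 1 = 72.
φ(89) = 89 − 1 = 88.
Since φ is multiplicative, φ(1409849) = 6 · 30 · 72 · 88 = 1140480.

1140480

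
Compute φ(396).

120

396 = 2^2 * 3^2 * 11.
φ(2^2) = 2^2 − 2^1 = 4 − 2 = 2.
φ(3^2) = 3^2 − 3^1 = 9 − 3 = 6.
φ(11) = 11 − 1 = 10.
φ(396) = 2 × 6 × 10 = 120.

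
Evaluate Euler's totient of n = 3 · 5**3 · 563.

112400

φ(3) = 3 − 1 = 2.
φ(5^3) = 5^3 − 5^2 = 125 − 25 = 100.
φ(563) = 563 − 1 = 562.
Multiply: 2 · 100 · 562 = 112400.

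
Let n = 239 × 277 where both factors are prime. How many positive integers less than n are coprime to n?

φ(239) = 239 − 1 = 238.
φ(277) = 277 − 1 = 276.
φ(66203) = 238 × 276 = 65688.

65688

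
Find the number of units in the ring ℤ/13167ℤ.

Factor 13167: 13167 = 3^2 · 7 · 11 · 19.
φ(3^2) = 3^1·(3−1) = 3·2 = 6.
φ(7) = 7 − 1 = 6.
φ(11) = 11 − 1 = 10.
φ(19) = 19 − 1 = 18.
Since φ is multiplicative, φ(13167) = 6 · 6 · 10 · 18 = 6480.

6480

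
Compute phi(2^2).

φ(2^2) = 2^2 − 2^1 = 4 − 2 = 2.

2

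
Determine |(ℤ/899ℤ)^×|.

840

Factor 899: 899 = 29 · 31.
φ(29) = 29 − 1 = 28.
φ(31) = 31 − 1 = 30.
Multiply: 28 · 30 = 840.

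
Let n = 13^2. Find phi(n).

φ(13^2) = 13^2 − 13^1 = 169 − 13 = 156.

156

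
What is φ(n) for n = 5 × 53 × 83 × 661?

φ(5) = 5 − 1 = 4.
φ(53) = 53 − 1 = 52.
φ(83) = 83 − 1 = 82.
φ(661) = 661 − 1 = 660.
Since φ is multiplicative, φ(14538695) = 4 · 52 · 82 · 660 = 11256960.

11256960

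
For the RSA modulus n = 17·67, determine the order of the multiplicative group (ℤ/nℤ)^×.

φ(n) = (p − 1)(q − 1) = (17−1)(67−1) = 16·66 = 1056.

1056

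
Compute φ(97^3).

903264

φ(912673) = 912673 · (1 − 1/97)
       = 912673 · 96/97 = 903264.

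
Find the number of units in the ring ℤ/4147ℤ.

4147 = 11 · 13 · 29.
φ(11) = 11 − 1 = 10.
φ(13) = 13 − 1 = 12.
φ(29) = 29 − 1 = 28.
Since φ is multiplicative, φ(4147) = 10 · 12 · 28 = 3360.

3360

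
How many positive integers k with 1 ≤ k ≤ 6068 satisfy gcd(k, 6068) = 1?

2880

Factor 6068: 6068 = 2^2 · 37 · 41.
φ(6068) = 6068 · (1 − 1/2) · (1 − 1/37) · (1 − 1/41)
       = 6068 · 1440/3034 = 2880.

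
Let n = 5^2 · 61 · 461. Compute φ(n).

552000

φ(5^2) = 5^1·(5−1) = 5·4 = 20.
φ(61) = 61 − 1 = 60.
φ(461) = 461 − 1 = 460.
Multiply: 20 · 60 · 460 = 552000.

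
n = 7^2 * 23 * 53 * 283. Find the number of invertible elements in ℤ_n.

φ(16903873) = 16903873 · (1 − 1/7) · (1 − 1/23) · (1 − 1/53) · (1 − 1/283)
       = 16903873 · 1935648/2414839 = 13549536.

13549536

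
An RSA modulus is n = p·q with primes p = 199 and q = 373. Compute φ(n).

φ(199) = 199 − 1 = 198.
φ(373) = 373 − 1 = 372.
Since φ is multiplicative, φ(74227) = 198 · 372 = 73656.

73656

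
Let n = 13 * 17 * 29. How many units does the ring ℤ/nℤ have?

φ(13) = 13 − 1 = 12.
φ(17) = 17 − 1 = 16.
φ(29) = 29 − 1 = 28.
φ(6409) = 12 × 16 × 28 = 5376.

5376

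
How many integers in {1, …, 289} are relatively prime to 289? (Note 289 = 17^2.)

272

φ(17^2) = 17^2 − 17^1 = 289 − 17 = 272.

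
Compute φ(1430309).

1270080

Factor 1430309: 1430309 = 29 * 31 * 37 * 43.
φ(29) = 29 − 1 = 28.
φ(31) = 31 − 1 = 30.
φ(37) = 37 − 1 = 36.
φ(43) = 43 − 1 = 42.
Multiply: 28 · 30 · 36 · 42 = 1270080.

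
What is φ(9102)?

9102 = 2 × 3 × 37 × 41.
φ(2) = 2 − 1 = 1.
φ(3) = 3 − 1 = 2.
φ(37) = 37 − 1 = 36.
φ(41) = 41 − 1 = 40.
Since φ is multiplicative, φ(9102) = 1 · 2 · 36 · 40 = 2880.

2880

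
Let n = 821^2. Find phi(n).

φ(674041) = 674041 · (1 − 1/821)
       = 674041 · 820/821 = 673220.

673220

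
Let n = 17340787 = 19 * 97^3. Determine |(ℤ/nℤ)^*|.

φ(19) = 19 − 1 = 18.
φ(97^3) = 97^3 − 97^2 = 912673 − 9409 = 903264.
Since φ is multiplicative, φ(17340787) = 18 · 903264 = 16258752.

16258752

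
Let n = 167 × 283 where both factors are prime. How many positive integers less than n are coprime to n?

46812

For distinct primes, φ(pq) = (p−1)(q−1) = 166 × 282 = 46812.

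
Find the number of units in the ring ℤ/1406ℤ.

648

1406 = 2 · 19 · 37.
φ(2) = 2 − 1 = 1.
φ(19) = 19 − 1 = 18.
φ(37) = 37 − 1 = 36.
Since φ is multiplicative, φ(1406) = 1 · 18 · 36 = 648.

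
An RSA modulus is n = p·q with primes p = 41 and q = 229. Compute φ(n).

9120

For distinct primes, φ(pq) = (p−1)(q−1) = 40 × 228 = 9120.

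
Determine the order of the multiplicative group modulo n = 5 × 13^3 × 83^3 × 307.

1402230488256

φ(5) = 5 − 1 = 4.
φ(13^3) = 13^3 − 13^2 = 2197 − 169 = 2028.
φ(83^3) = 83^2·(83−1) = 6889·82 = 564898.
φ(307) = 307 − 1 = 306.
Multiply: 4 · 2028 · 564898 · 306 = 1402230488256.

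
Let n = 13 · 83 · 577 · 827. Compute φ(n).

468163584

φ(514876141) = 514876141 · (1 − 1/13) · (1 − 1/83) · (1 − 1/577) · (1 − 1/827)
       = 514876141 · 468163584/514876141 = 468163584.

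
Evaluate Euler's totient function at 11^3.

1210

φ(11^3) = 11^2·(11−1) = 121·10 = 1210.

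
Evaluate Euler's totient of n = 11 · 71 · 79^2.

4313400

φ(4874221) = 4874221 · (1 − 1/11) · (1 − 1/71) · (1 − 1/79)
       = 4874221 · 54600/61699 = 4313400.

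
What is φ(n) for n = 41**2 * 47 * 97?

φ(41^2) = 41^1·(41−1) = 41·40 = 1640.
φ(47) = 47 − 1 = 46.
φ(97) = 97 − 1 = 96.
Multiply: 1640 · 46 · 96 = 7242240.

7242240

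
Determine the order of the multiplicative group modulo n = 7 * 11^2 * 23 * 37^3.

φ(7) = 7 − 1 = 6.
φ(11^2) = 11^1·(11−1) = 11·10 = 110.
φ(23) = 23 − 1 = 22.
φ(37^3) = 37^3 − 37^2 = 50653 − 1369 = 49284.
φ(986771093) = 6 × 110 × 22 × 49284 = 715603680.

715603680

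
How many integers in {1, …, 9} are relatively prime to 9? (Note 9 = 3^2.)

6

φ(9) = 9 · (1 − 1/3)
       = 9 · 2/3 = 6.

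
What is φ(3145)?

Factor 3145: 3145 = 5 * 17 * 37.
φ(3145) = 3145 · (1 − 1/5) · (1 − 1/17) · (1 − 1/37)
       = 3145 · 2304/3145 = 2304.

2304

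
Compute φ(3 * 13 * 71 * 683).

1145760

φ(3) = 3 − 1 = 2.
φ(13) = 13 − 1 = 12.
φ(71) = 71 − 1 = 70.
φ(683) = 683 − 1 = 682.
φ(1891227) = 2 × 12 × 70 × 682 = 1145760.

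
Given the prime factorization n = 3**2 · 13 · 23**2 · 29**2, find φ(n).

φ(3^2) = 3^2 − 3^1 = 9 − 3 = 6.
φ(13) = 13 − 1 = 12.
φ(23^2) = 23^2 − 23^1 = 529 − 23 = 506.
φ(29^2) = 29^2 − 29^1 = 841 − 29 = 812.
Since φ is multiplicative, φ(52052013) = 6 · 12 · 506 · 812 = 29582784.

29582784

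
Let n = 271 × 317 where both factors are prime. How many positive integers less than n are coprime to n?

φ(271) = 271 − 1 = 270.
φ(317) = 317 − 1 = 316.
φ(85907) = 270 × 316 = 85320.

85320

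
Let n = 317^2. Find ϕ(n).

φ(317^2) = 317^1·(317−1) = 317·316 = 100172.

100172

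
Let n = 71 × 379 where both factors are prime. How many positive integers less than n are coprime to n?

φ(26909) = 26909 · (1 − 1/71) · (1 − 1/379)
       = 26909 · 26460/26909 = 26460.

26460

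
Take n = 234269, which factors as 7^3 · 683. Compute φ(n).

200508

φ(7^3) = 7^2·(7−1) = 49·6 = 294.
φ(683) = 683 − 1 = 682.
Multiply: 294 · 682 = 200508.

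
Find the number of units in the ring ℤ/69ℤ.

44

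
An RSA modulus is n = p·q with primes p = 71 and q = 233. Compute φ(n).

φ(71) = 71 − 1 = 70.
φ(233) = 233 − 1 = 232.
Multiply: 70 · 232 = 16240.

16240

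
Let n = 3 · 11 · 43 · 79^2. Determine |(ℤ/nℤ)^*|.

5176080

φ(8855979) = 8855979 · (1 − 1/3) · (1 − 1/11) · (1 − 1/43) · (1 − 1/79)
       = 8855979 · 65520/112101 = 5176080.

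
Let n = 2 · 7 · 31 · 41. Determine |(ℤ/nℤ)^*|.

7200

φ(2) = 2 − 1 = 1.
φ(7) = 7 − 1 = 6.
φ(31) = 31 − 1 = 30.
φ(41) = 41 − 1 = 40.
Multiply: 1 · 6 · 30 · 40 = 7200.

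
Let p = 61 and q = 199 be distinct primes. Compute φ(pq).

11880

φ(12139) = 12139 · (1 − 1/61) · (1 − 1/199)
       = 12139 · 11880/12139 = 11880.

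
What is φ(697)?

First factor: 697 = 17 · 41.
φ(17) = 17 − 1 = 16.
φ(41) = 41 − 1 = 40.
Multiply: 16 · 40 = 640.

640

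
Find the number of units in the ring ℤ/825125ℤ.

Factor 825125: 825125 = 5^3 · 7 · 23 · 41.
φ(5^3) = 5^3 − 5^2 = 125 − 25 = 100.
φ(7) = 7 − 1 = 6.
φ(23) = 23 − 1 = 22.
φ(41) = 41 − 1 = 40.
Since φ is multiplicative, φ(825125) = 100 · 6 · 22 · 40 = 528000.

528000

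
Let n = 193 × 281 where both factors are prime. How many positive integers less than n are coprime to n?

53760

φ(54233) = 54233 · (1 − 1/193) · (1 − 1/281)
       = 54233 · 53760/54233 = 53760.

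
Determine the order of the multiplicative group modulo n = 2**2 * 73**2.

10512

φ(21316) = 21316 · (1 − 1/2) · (1 − 1/73)
       = 21316 · 72/146 = 10512.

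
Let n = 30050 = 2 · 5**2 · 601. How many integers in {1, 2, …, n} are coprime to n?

φ(30050) = 30050 · (1 − 1/2) · (1 − 1/5) · (1 − 1/601)
       = 30050 · 2400/6010 = 12000.

12000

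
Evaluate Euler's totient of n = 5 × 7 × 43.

1008

φ(5) = 5 − 1 = 4.
φ(7) = 7 − 1 = 6.
φ(43) = 43 − 1 = 42.
φ(1505) = 4 × 6 × 42 = 1008.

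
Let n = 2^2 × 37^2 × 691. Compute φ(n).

1838160

φ(2^2) = 2^1·(2−1) = 2·1 = 2.
φ(37^2) = 37^1·(37−1) = 37·36 = 1332.
φ(691) = 691 − 1 = 690.
Since φ is multiplicative, φ(3783916) = 2 · 1332 · 690 = 1838160.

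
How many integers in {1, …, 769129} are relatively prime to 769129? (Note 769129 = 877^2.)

φ(877^2) = 877^2 − 877^1 = 769129 − 877 = 768252.

768252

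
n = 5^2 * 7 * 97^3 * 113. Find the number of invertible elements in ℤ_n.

φ(18048108575) = 18048108575 · (1 − 1/5) · (1 − 1/7) · (1 − 1/97) · (1 − 1/113)
       = 18048108575 · 258048/383635 = 12139868160.

12139868160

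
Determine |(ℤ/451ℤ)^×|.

400

First factor: 451 = 11 × 41.
φ(11) = 11 − 1 = 10.
φ(41) = 41 − 1 = 40.
φ(451) = 10 × 40 = 400.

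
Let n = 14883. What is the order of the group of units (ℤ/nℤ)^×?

8800

Prime factorization: 14883 = 3 · 11**2 · 41.
φ(3) = 3 − 1 = 2.
φ(11^2) = 11^2 − 11^1 = 121 − 11 = 110.
φ(41) = 41 − 1 = 40.
Multiply: 2 · 110 · 40 = 8800.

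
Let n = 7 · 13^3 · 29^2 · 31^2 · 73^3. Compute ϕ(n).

3525627260413440

φ(7) = 7 − 1 = 6.
φ(13^3) = 13^2·(13−1) = 169·12 = 2028.
φ(29^2) = 29^1·(29−1) = 29·28 = 812.
φ(31^2) = 31^2 − 31^1 = 961 − 31 = 930.
φ(73^3) = 73^2·(73−1) = 5329·72 = 383688.
Multiply: 6 · 2028 · 812 · 930 · 383688 = 3525627260413440.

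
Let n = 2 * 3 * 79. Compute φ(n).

φ(2) = 2 − 1 = 1.
φ(3) = 3 − 1 = 2.
φ(79) = 79 − 1 = 78.
Since φ is multiplicative, φ(474) = 1 · 2 · 78 = 156.

156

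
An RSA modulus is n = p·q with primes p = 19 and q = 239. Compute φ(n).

φ(pq) = (p−1)(q−1) = 18 · 238 = 4284.

4284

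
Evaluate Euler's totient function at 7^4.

2058

φ(7^4) = 7^3·(7−1) = 343·6 = 2058.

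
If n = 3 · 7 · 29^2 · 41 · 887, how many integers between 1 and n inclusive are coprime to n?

345327360

φ(642277587) = 642277587 · (1 − 1/3) · (1 − 1/7) · (1 − 1/29) · (1 − 1/41) · (1 − 1/887)
       = 642277587 · 11907840/22147503 = 345327360.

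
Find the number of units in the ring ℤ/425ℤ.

Prime factorization: 425 = 5^2 * 17.
φ(5^2) = 5^2 − 5^1 = 25 − 5 = 20.
φ(17) = 17 − 1 = 16.
Since φ is multiplicative, φ(425) = 20 · 16 = 320.

320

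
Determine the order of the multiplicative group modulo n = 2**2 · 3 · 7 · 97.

φ(2^2) = 2^2 − 2^1 = 4 − 2 = 2.
φ(3) = 3 − 1 = 2.
φ(7) = 7 − 1 = 6.
φ(97) = 97 − 1 = 96.
Since φ is multiplicative, φ(8148) = 2 · 2 · 6 · 96 = 2304.

2304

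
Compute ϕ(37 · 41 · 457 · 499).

327006720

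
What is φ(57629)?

First factor: 57629 = 11 * 13^2 * 31.
φ(11) = 11 − 1 = 10.
φ(13^2) = 13^1·(13−1) = 13·12 = 156.
φ(31) = 31 − 1 = 30.
φ(57629) = 10 × 156 × 30 = 46800.

46800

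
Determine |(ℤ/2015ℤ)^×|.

1440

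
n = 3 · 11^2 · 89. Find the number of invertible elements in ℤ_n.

19360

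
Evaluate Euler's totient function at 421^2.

φ(177241) = 177241 · (1 − 1/421)
       = 177241 · 420/421 = 176820.

176820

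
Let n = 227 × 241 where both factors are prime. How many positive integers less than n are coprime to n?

φ(227) = 227 − 1 = 226.
φ(241) = 241 − 1 = 240.
φ(54707) = 226 × 240 = 54240.

54240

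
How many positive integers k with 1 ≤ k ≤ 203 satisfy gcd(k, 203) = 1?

Prime factorization: 203 = 7 * 29.
φ(7) = 7 − 1 = 6.
φ(29) = 29 − 1 = 28.
Since φ is multiplicative, φ(203) = 6 · 28 = 168.

168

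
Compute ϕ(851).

792

851 = 23 * 37.
φ(23) = 23 − 1 = 22.
φ(37) = 37 − 1 = 36.
Since φ is multiplicative, φ(851) = 22 · 36 = 792.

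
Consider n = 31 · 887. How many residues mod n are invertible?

26580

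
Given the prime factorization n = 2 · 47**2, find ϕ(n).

φ(2) = 2 − 1 = 1.
φ(47^2) = 47^2 − 47^1 = 2209 − 47 = 2162.
Multiply: 1 · 2162 = 2162.

2162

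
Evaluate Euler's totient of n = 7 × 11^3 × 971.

φ(7) = 7 − 1 = 6.
φ(11^3) = 11^3 − 11^2 = 1331 − 121 = 1210.
φ(971) = 971 − 1 = 970.
Multiply: 6 · 1210 · 970 = 7042200.

7042200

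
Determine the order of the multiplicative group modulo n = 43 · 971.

40740

φ(43) = 43 − 1 = 42.
φ(971) = 971 − 1 = 970.
φ(41753) = 42 × 970 = 40740.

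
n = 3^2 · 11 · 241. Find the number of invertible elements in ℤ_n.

14400

φ(23859) = 23859 · (1 − 1/3) · (1 − 1/11) · (1 − 1/241)
       = 23859 · 4800/7953 = 14400.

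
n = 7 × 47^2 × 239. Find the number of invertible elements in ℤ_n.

φ(3695657) = 3695657 · (1 − 1/7) · (1 − 1/47) · (1 − 1/239)
       = 3695657 · 65688/78631 = 3087336.

3087336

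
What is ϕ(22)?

10

Prime factorization: 22 = 2 * 11.
φ(22) = 22 · (1 − 1/2) · (1 − 1/11)
       = 22 · 10/22 = 10.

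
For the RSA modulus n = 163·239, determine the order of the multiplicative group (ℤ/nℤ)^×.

38556

φ(163) = 163 − 1 = 162.
φ(239) = 239 − 1 = 238.
Since φ is multiplicative, φ(38957) = 162 · 238 = 38556.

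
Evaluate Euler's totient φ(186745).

129792

Prime factorization: 186745 = 5 · 13^3 · 17.
φ(5) = 5 − 1 = 4.
φ(13^3) = 13^3 − 13^2 = 2197 − 169 = 2028.
φ(17) = 17 − 1 = 16.
φ(186745) = 4 × 2028 × 16 = 129792.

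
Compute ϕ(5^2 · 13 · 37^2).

φ(5^2) = 5^2 − 5^1 = 25 − 5 = 20.
φ(13) = 13 − 1 = 12.
φ(37^2) = 37^1·(37−1) = 37·36 = 1332.
Since φ is multiplicative, φ(444925) = 20 · 12 · 1332 = 319680.

319680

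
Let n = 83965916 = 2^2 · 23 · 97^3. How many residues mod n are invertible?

φ(2^2) = 2^2 − 2^1 = 4 − 2 = 2.
φ(23) = 23 − 1 = 22.
φ(97^3) = 97^3 − 97^2 = 912673 − 9409 = 903264.
Since φ is multiplicative, φ(83965916) = 2 · 22 · 903264 = 39743616.

39743616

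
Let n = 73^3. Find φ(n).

383688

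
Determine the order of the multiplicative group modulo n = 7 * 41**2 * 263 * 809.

2083088640

φ(2503629289) = 2503629289 · (1 − 1/7) · (1 − 1/41) · (1 − 1/263) · (1 − 1/809)
       = 2503629289 · 50807040/61064129 = 2083088640.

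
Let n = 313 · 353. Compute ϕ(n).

109824

φ(313) = 313 − 1 = 312.
φ(353) = 353 − 1 = 352.
Multiply: 312 · 352 = 109824.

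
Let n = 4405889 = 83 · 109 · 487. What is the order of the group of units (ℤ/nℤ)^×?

4304016

φ(83) = 83 − 1 = 82.
φ(109) = 109 − 1 = 108.
φ(487) = 487 − 1 = 486.
φ(4405889) = 82 × 108 × 486 = 4304016.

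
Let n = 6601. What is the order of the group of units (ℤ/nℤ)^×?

5280

Factor 6601: 6601 = 7 · 23 · 41.
φ(6601) = 6601 · (1 − 1/7) · (1 − 1/23) · (1 − 1/41)
       = 6601 · 5280/6601 = 5280.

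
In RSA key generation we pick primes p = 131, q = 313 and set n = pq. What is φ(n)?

φ(131) = 131 − 1 = 130.
φ(313) = 313 − 1 = 312.
Multiply: 130 · 312 = 40560.

40560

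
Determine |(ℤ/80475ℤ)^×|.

40320

80475 = 3 * 5^2 * 29 * 37.
φ(3) = 3 − 1 = 2.
φ(5^2) = 5^1·(5−1) = 5·4 = 20.
φ(29) = 29 − 1 = 28.
φ(37) = 37 − 1 = 36.
φ(80475) = 2 × 20 × 28 × 36 = 40320.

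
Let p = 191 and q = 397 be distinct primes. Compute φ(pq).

75240

φ(pq) = (p−1)(q−1) = 190 · 396 = 75240.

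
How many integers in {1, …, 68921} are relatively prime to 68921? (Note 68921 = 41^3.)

φ(68921) = 68921 · (1 − 1/41)
       = 68921 · 40/41 = 67240.

67240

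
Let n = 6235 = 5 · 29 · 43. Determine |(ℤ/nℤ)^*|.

4704

φ(6235) = 6235 · (1 − 1/5) · (1 − 1/29) · (1 − 1/43)
       = 6235 · 4704/6235 = 4704.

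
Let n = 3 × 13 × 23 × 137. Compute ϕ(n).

71808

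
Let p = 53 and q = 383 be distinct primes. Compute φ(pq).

19864

φ(n) = (p − 1)(q − 1) = (53−1)(383−1) = 52·382 = 19864.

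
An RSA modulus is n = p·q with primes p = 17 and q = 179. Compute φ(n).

For distinct primes, φ(pq) = (p−1)(q−1) = 16 × 178 = 2848.

2848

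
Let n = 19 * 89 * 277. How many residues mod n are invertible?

φ(19) = 19 − 1 = 18.
φ(89) = 89 − 1 = 88.
φ(277) = 277 − 1 = 276.
Since φ is multiplicative, φ(468407) = 18 · 88 · 276 = 437184.

437184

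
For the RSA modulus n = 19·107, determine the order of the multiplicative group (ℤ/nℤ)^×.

1908

For distinct primes, φ(pq) = (p−1)(q−1) = 18 × 106 = 1908.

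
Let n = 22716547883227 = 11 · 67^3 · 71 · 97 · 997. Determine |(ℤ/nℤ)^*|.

19829974348800

φ(22716547883227) = 22716547883227 · (1 − 1/11) · (1 − 1/67) · (1 − 1/71) · (1 − 1/97) · (1 − 1/997)
       = 22716547883227 · 4417459200/5060491843 = 19829974348800.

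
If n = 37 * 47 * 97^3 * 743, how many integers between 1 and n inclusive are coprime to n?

φ(1179243791821) = 1179243791821 · (1 − 1/37) · (1 − 1/47) · (1 − 1/97) · (1 − 1/743)
       = 1179243791821 · 117960192/125331469 = 1109887446528.

1109887446528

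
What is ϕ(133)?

108

Prime factorization: 133 = 7 · 19.
φ(133) = 133 · (1 − 1/7) · (1 − 1/19)
       = 133 · 108/133 = 108.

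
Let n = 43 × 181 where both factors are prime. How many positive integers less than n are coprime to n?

φ(n) = (p − 1)(q − 1) = (43−1)(181−1) = 42·180 = 7560.

7560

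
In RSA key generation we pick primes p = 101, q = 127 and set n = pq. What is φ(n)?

12600

For distinct primes, φ(pq) = (p−1)(q−1) = 100 × 126 = 12600.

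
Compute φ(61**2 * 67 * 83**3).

136456760880

φ(61^2) = 61^1·(61−1) = 61·60 = 3660.
φ(67) = 67 − 1 = 66.
φ(83^3) = 83^2·(83−1) = 6889·82 = 564898.
φ(142550501609) = 3660 × 66 × 564898 = 136456760880.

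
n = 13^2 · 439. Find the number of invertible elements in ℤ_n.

φ(74191) = 74191 · (1 − 1/13) · (1 − 1/439)
       = 74191 · 5256/5707 = 68328.

68328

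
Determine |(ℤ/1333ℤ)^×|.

1260

Prime factorization: 1333 = 31 · 43.
φ(1333) = 1333 · (1 − 1/31) · (1 − 1/43)
       = 1333 · 1260/1333 = 1260.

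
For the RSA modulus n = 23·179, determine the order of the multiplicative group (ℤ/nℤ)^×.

3916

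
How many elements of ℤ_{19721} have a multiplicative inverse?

17280

First factor: 19721 = 13 × 37 × 41.
φ(19721) = 19721 · (1 − 1/13) · (1 − 1/37) · (1 − 1/41)
       = 19721 · 17280/19721 = 17280.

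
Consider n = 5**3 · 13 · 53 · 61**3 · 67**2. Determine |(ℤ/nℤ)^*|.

61604756928000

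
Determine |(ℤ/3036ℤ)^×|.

880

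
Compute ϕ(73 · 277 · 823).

16334784

φ(16641883) = 16641883 · (1 − 1/73) · (1 − 1/277) · (1 − 1/823)
       = 16641883 · 16334784/16641883 = 16334784.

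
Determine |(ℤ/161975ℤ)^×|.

108000

Factor 161975: 161975 = 5**2 × 11 × 19 × 31.
φ(161975) = 161975 · (1 − 1/5) · (1 − 1/11) · (1 − 1/19) · (1 − 1/31)
       = 161975 · 21600/32395 = 108000.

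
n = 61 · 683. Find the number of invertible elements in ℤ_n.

40920

φ(61) = 61 − 1 = 60.
φ(683) = 683 − 1 = 682.
Multiply: 60 · 682 = 40920.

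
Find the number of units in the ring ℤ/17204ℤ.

First factor: 17204 = 2**2 · 11 · 17 · 23.
φ(2^2) = 2^2 − 2^1 = 4 − 2 = 2.
φ(11) = 11 − 1 = 10.
φ(17) = 17 − 1 = 16.
φ(23) = 23 − 1 = 22.
Multiply: 2 · 10 · 16 · 22 = 7040.

7040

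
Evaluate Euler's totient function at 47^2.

φ(2209) = 2209 · (1 − 1/47)
       = 2209 · 46/47 = 2162.

2162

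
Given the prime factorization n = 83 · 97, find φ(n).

7872

φ(83) = 83 − 1 = 82.
φ(97) = 97 − 1 = 96.
φ(8051) = 82 × 96 = 7872.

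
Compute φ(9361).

Factor 9361: 9361 = 11 · 23 · 37.
φ(9361) = 9361 · (1 − 1/11) · (1 − 1/23) · (1 − 1/37)
       = 9361 · 7920/9361 = 7920.

7920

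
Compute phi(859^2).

φ(859^2) = 859^1·(859−1) = 859·858 = 737022.

737022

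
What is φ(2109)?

1296

First factor: 2109 = 3 · 19 · 37.
φ(2109) = 2109 · (1 − 1/3) · (1 − 1/19) · (1 − 1/37)
       = 2109 · 1296/2109 = 1296.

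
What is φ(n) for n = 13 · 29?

φ(13) = 13 − 1 = 12.
φ(29) = 29 − 1 = 28.
Since φ is multiplicative, φ(377) = 12 · 28 = 336.

336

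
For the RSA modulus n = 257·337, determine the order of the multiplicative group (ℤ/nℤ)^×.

φ(86609) = 86609 · (1 − 1/257) · (1 − 1/337)
       = 86609 · 86016/86609 = 86016.

86016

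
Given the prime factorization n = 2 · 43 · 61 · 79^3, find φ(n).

φ(2586482594) = 2586482594 · (1 − 1/2) · (1 − 1/43) · (1 − 1/61) · (1 − 1/79)
       = 2586482594 · 196560/414434 = 1226730960.

1226730960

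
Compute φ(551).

Prime factorization: 551 = 19 · 29.
φ(19) = 19 − 1 = 18.
φ(29) = 29 − 1 = 28.
φ(551) = 18 × 28 = 504.

504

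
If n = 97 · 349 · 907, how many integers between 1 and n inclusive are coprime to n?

30267648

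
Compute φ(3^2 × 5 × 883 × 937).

φ(37231695) = 37231695 · (1 − 1/3) · (1 − 1/5) · (1 − 1/883) · (1 − 1/937)
       = 37231695 · 6604416/12410565 = 19813248.

19813248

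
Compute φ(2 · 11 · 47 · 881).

404800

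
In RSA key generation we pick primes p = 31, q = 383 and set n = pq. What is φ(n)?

11460

φ(pq) = (p−1)(q−1) = 30 · 382 = 11460.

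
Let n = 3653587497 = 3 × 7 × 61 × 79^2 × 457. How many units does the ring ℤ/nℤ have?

2023107840

φ(3653587497) = 3653587497 · (1 − 1/3) · (1 − 1/7) · (1 − 1/61) · (1 − 1/79) · (1 − 1/457)
       = 3653587497 · 25608960/46247943 = 2023107840.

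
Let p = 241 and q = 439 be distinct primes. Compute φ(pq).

105120

φ(105799) = 105799 · (1 − 1/241) · (1 − 1/439)
       = 105799 · 105120/105799 = 105120.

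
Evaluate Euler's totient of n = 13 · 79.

936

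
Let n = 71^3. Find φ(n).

φ(357911) = 357911 · (1 − 1/71)
       = 357911 · 70/71 = 352870.

352870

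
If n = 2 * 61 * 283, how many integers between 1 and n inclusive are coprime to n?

16920

φ(34526) = 34526 · (1 − 1/2) · (1 − 1/61) · (1 − 1/283)
       = 34526 · 16920/34526 = 16920.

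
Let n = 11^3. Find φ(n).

1210

φ(11^3) = 11^2·(11−1) = 121·10 = 1210.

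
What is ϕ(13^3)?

φ(2197) = 2197 · (1 − 1/13)
       = 2197 · 12/13 = 2028.

2028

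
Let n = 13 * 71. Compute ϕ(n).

840

φ(13) = 13 − 1 = 12.
φ(71) = 71 − 1 = 70.
Multiply: 12 · 70 = 840.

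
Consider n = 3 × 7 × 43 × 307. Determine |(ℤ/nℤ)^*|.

φ(277221) = 277221 · (1 − 1/3) · (1 − 1/7) · (1 − 1/43) · (1 − 1/307)
       = 277221 · 154224/277221 = 154224.

154224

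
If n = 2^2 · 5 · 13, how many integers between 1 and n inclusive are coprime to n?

φ(260) = 260 · (1 − 1/2) · (1 − 1/5) · (1 − 1/13)
       = 260 · 48/130 = 96.

96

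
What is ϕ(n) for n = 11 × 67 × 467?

φ(11) = 11 − 1 = 10.
φ(67) = 67 − 1 = 66.
φ(467) = 467 − 1 = 466.
φ(344179) = 10 × 66 × 466 = 307560.

307560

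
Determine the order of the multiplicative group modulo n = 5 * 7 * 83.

1968

φ(5) = 5 − 1 = 4.
φ(7) = 7 − 1 = 6.
φ(83) = 83 − 1 = 82.
Multiply: 4 · 6 · 82 = 1968.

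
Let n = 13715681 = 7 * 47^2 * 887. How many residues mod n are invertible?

11493192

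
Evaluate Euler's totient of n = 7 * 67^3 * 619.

1098583992

φ(1303206079) = 1303206079 · (1 − 1/7) · (1 − 1/67) · (1 − 1/619)
       = 1303206079 · 244728/290311 = 1098583992.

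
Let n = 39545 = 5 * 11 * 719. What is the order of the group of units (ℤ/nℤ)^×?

28720

φ(39545) = 39545 · (1 − 1/5) · (1 − 1/11) · (1 − 1/719)
       = 39545 · 28720/39545 = 28720.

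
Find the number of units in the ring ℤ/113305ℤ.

80640

113305 = 5 * 17 * 31 * 43.
φ(5) = 5 − 1 = 4.
φ(17) = 17 − 1 = 16.
φ(31) = 31 − 1 = 30.
φ(43) = 43 − 1 = 42.
φ(113305) = 4 × 16 × 30 × 42 = 80640.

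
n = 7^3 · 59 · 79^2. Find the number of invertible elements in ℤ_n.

105074424

φ(7^3) = 7^3 − 7^2 = 343 − 49 = 294.
φ(59) = 59 − 1 = 58.
φ(79^2) = 79^2 − 79^1 = 6241 − 79 = 6162.
φ(126299117) = 294 × 58 × 6162 = 105074424.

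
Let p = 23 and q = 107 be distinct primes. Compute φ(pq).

2332

φ(n) = (p − 1)(q − 1) = (23−1)(107−1) = 22·106 = 2332.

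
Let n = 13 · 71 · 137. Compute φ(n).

φ(13) = 13 − 1 = 12.
φ(71) = 71 − 1 = 70.
φ(137) = 137 − 1 = 136.
Since φ is multiplicative, φ(126451) = 12 · 70 · 136 = 114240.

114240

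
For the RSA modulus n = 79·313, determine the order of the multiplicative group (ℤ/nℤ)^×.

φ(24727) = 24727 · (1 − 1/79) · (1 − 1/313)
       = 24727 · 24336/24727 = 24336.

24336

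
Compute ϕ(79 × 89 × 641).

4392960

φ(79) = 79 − 1 = 78.
φ(89) = 89 − 1 = 88.
φ(641) = 641 − 1 = 640.
φ(4506871) = 78 × 88 × 640 = 4392960.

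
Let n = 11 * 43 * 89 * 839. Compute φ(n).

30972480

φ(11) = 11 − 1 = 10.
φ(43) = 43 − 1 = 42.
φ(89) = 89 − 1 = 88.
φ(839) = 839 − 1 = 838.
φ(35319383) = 10 × 42 × 88 × 838 = 30972480.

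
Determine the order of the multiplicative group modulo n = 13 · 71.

840

φ(13) = 13 − 1 = 12.
φ(71) = 71 − 1 = 70.
Since φ is multiplicative, φ(923) = 12 · 70 = 840.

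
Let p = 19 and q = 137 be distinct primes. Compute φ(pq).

φ(19) = 19 − 1 = 18.
φ(137) = 137 − 1 = 136.
Since φ is multiplicative, φ(2603) = 18 · 136 = 2448.

2448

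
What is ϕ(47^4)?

φ(47^4) = 47^3·(47−1) = 103823·46 = 4775858.

4775858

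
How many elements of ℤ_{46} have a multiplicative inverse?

Factor 46: 46 = 2 × 23.
φ(2) = 2 − 1 = 1.
φ(23) = 23 − 1 = 22.
φ(46) = 1 × 22 = 22.

22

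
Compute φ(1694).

660

First factor: 1694 = 2 × 7 × 11^2.
φ(1694) = 1694 · (1 − 1/2) · (1 − 1/7) · (1 − 1/11)
       = 1694 · 60/154 = 660.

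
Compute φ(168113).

134400

168113 = 11 · 17 · 29 · 31.
φ(11) = 11 − 1 = 10.
φ(17) = 17 − 1 = 16.
φ(29) = 29 − 1 = 28.
φ(31) = 31 − 1 = 30.
Multiply: 10 · 16 · 28 · 30 = 134400.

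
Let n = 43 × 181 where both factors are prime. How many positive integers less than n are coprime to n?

7560

φ(pq) = (p−1)(q−1) = 42 · 180 = 7560.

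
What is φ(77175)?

First factor: 77175 = 3^2 * 5^2 * 7^3.
φ(77175) = 77175 · (1 − 1/3) · (1 − 1/5) · (1 − 1/7)
       = 77175 · 48/105 = 35280.

35280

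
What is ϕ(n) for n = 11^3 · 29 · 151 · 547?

φ(11^3) = 11^2·(11−1) = 121·10 = 1210.
φ(29) = 29 − 1 = 28.
φ(151) = 151 − 1 = 150.
φ(547) = 547 − 1 = 546.
φ(3188161603) = 1210 × 28 × 150 × 546 = 2774772000.

2774772000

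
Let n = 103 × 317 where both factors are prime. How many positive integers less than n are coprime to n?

φ(32651) = 32651 · (1 − 1/103) · (1 − 1/317)
       = 32651 · 32232/32651 = 32232.

32232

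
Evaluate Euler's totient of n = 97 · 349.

33408

φ(97) = 97 − 1 = 96.
φ(349) = 349 − 1 = 348.
φ(33853) = 96 × 348 = 33408.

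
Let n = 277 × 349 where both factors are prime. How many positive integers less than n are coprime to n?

96048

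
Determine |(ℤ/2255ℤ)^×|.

1600

2255 = 5 × 11 × 41.
φ(5) = 5 − 1 = 4.
φ(11) = 11 − 1 = 10.
φ(41) = 41 − 1 = 40.
Since φ is multiplicative, φ(2255) = 4 · 10 · 40 = 1600.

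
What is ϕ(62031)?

Prime factorization: 62031 = 3 · 23 · 29 · 31.
φ(62031) = 62031 · (1 − 1/3) · (1 − 1/23) · (1 − 1/29) · (1 − 1/31)
       = 62031 · 36960/62031 = 36960.

36960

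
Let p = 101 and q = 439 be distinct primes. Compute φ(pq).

43800

φ(101) = 101 − 1 = 100.
φ(439) = 439 − 1 = 438.
φ(44339) = 100 × 438 = 43800.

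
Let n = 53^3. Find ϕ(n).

φ(53^3) = 53^3 − 53^2 = 148877 − 2809 = 146068.

146068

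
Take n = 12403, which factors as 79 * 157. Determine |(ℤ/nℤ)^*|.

12168

φ(79) = 79 − 1 = 78.
φ(157) = 157 − 1 = 156.
Multiply: 78 · 156 = 12168.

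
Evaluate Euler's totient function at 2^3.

4

φ(2^3) = 2^2·(2−1) = 4·1 = 4.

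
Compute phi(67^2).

φ(4489) = 4489 · (1 − 1/67)
       = 4489 · 66/67 = 4422.

4422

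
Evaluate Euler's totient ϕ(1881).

1080

Factor 1881: 1881 = 3**2 × 11 × 19.
φ(3^2) = 3^1·(3−1) = 3·2 = 6.
φ(11) = 11 − 1 = 10.
φ(19) = 19 − 1 = 18.
φ(1881) = 6 × 10 × 18 = 1080.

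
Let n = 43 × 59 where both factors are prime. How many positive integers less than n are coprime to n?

φ(n) = (p − 1)(q − 1) = (43−1)(59−1) = 42·58 = 2436.

2436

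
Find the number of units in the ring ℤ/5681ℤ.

4752

Prime factorization: 5681 = 13 · 19 · 23.
φ(5681) = 5681 · (1 − 1/13) · (1 − 1/19) · (1 − 1/23)
       = 5681 · 4752/5681 = 4752.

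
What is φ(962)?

Prime factorization: 962 = 2 · 13 · 37.
φ(2) = 2 − 1 = 1.
φ(13) = 13 − 1 = 12.
φ(37) = 37 − 1 = 36.
Since φ is multiplicative, φ(962) = 1 · 12 · 36 = 432.

432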